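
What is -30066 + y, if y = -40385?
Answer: -70451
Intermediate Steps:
-30066 + y = -30066 - 40385 = -70451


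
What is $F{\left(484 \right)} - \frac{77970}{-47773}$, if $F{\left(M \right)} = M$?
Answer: $\frac{23200102}{47773} \approx 485.63$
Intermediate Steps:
$F{\left(484 \right)} - \frac{77970}{-47773} = 484 - \frac{77970}{-47773} = 484 - 77970 \left(- \frac{1}{47773}\right) = 484 - - \frac{77970}{47773} = 484 + \frac{77970}{47773} = \frac{23200102}{47773}$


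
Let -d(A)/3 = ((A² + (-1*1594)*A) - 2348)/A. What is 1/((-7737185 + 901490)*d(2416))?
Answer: 604/10169483958585 ≈ 5.9393e-11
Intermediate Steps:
d(A) = -3*(-2348 + A² - 1594*A)/A (d(A) = -3*((A² + (-1*1594)*A) - 2348)/A = -3*((A² - 1594*A) - 2348)/A = -3*(-2348 + A² - 1594*A)/A)
1/((-7737185 + 901490)*d(2416)) = 1/((-7737185 + 901490)*(4782 - 3*2416 + 7044/2416)) = 1/((-6835695)*(4782 - 7248 + 7044*(1/2416))) = -1/(6835695*(4782 - 7248 + 1761/604)) = -1/(6835695*(-1487703/604)) = -1/6835695*(-604/1487703) = 604/10169483958585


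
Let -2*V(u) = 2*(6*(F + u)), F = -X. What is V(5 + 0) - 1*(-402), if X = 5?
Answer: 402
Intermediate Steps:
F = -5 (F = -1*5 = -5)
V(u) = 30 - 6*u (V(u) = -6*(-5 + u) = -(-30 + 6*u) = -(-60 + 12*u)/2 = 30 - 6*u)
V(5 + 0) - 1*(-402) = (30 - 6*(5 + 0)) - 1*(-402) = (30 - 6*5) + 402 = (30 - 30) + 402 = 0 + 402 = 402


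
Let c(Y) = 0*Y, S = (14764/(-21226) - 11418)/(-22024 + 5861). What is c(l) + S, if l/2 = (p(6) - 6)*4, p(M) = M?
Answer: 121186616/171537919 ≈ 0.70647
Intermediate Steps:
l = 0 (l = 2*((6 - 6)*4) = 2*(0*4) = 2*0 = 0)
S = 121186616/171537919 (S = (14764*(-1/21226) - 11418)/(-16163) = (-7382/10613 - 11418)*(-1/16163) = -121186616/10613*(-1/16163) = 121186616/171537919 ≈ 0.70647)
c(Y) = 0
c(l) + S = 0 + 121186616/171537919 = 121186616/171537919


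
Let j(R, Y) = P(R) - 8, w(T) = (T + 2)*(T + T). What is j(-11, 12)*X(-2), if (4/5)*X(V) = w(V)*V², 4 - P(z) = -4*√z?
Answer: 0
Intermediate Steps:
w(T) = 2*T*(2 + T) (w(T) = (2 + T)*(2*T) = 2*T*(2 + T))
P(z) = 4 + 4*√z (P(z) = 4 - (-4)*√z = 4 + 4*√z)
j(R, Y) = -4 + 4*√R (j(R, Y) = (4 + 4*√R) - 8 = -4 + 4*√R)
X(V) = 5*V³*(2 + V)/2 (X(V) = 5*((2*V*(2 + V))*V²)/4 = 5*(2*V³*(2 + V))/4 = 5*V³*(2 + V)/2)
j(-11, 12)*X(-2) = (-4 + 4*√(-11))*((5/2)*(-2)³*(2 - 2)) = (-4 + 4*(I*√11))*((5/2)*(-8)*0) = (-4 + 4*I*√11)*0 = 0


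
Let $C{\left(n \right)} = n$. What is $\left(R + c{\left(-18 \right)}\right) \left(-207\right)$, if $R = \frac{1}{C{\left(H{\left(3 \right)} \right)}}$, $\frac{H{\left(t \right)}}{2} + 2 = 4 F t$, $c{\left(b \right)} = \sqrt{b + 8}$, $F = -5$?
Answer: $\frac{207}{124} - 207 i \sqrt{10} \approx 1.6694 - 654.59 i$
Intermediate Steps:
$c{\left(b \right)} = \sqrt{8 + b}$
$H{\left(t \right)} = -4 - 40 t$ ($H{\left(t \right)} = -4 + 2 \cdot 4 \left(-5\right) t = -4 + 2 \left(- 20 t\right) = -4 - 40 t$)
$R = - \frac{1}{124}$ ($R = \frac{1}{-4 - 120} = \frac{1}{-124} = - \frac{1}{124} \approx -0.0080645$)
$\left(R + c{\left(-18 \right)}\right) \left(-207\right) = \left(- \frac{1}{124} + \sqrt{8 - 18}\right) \left(-207\right) = \left(- \frac{1}{124} + \sqrt{-10}\right) \left(-207\right) = \left(- \frac{1}{124} + i \sqrt{10}\right) \left(-207\right) = \frac{207}{124} - 207 i \sqrt{10}$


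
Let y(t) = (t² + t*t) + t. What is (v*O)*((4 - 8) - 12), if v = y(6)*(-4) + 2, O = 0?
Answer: 0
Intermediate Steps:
y(t) = t + 2*t² (y(t) = (t² + t²) + t = 2*t² + t = t + 2*t²)
v = -310 (v = (6*(1 + 2*6))*(-4) + 2 = (6*(1 + 12))*(-4) + 2 = (6*13)*(-4) + 2 = 78*(-4) + 2 = -312 + 2 = -310)
(v*O)*((4 - 8) - 12) = (-310*0)*((4 - 8) - 12) = 0*(-4 - 12) = 0*(-16) = 0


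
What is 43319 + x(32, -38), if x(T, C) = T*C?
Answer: 42103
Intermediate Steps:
x(T, C) = C*T
43319 + x(32, -38) = 43319 - 38*32 = 43319 - 1216 = 42103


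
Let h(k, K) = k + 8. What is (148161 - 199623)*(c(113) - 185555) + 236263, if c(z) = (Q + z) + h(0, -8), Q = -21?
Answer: 9544121473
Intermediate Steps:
h(k, K) = 8 + k
c(z) = -13 + z (c(z) = (-21 + z) + (8 + 0) = (-21 + z) + 8 = -13 + z)
(148161 - 199623)*(c(113) - 185555) + 236263 = (148161 - 199623)*((-13 + 113) - 185555) + 236263 = -51462*(100 - 185555) + 236263 = -51462*(-185455) + 236263 = 9543885210 + 236263 = 9544121473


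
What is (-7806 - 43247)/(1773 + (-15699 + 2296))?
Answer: 51053/11630 ≈ 4.3898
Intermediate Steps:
(-7806 - 43247)/(1773 + (-15699 + 2296)) = -51053/(1773 - 13403) = -51053/(-11630) = -51053*(-1/11630) = 51053/11630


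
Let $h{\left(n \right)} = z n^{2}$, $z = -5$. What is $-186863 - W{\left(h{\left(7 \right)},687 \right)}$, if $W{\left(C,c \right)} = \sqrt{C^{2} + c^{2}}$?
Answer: $-186863 - \sqrt{531994} \approx -1.8759 \cdot 10^{5}$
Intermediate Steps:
$h{\left(n \right)} = - 5 n^{2}$
$-186863 - W{\left(h{\left(7 \right)},687 \right)} = -186863 - \sqrt{\left(- 5 \cdot 7^{2}\right)^{2} + 687^{2}} = -186863 - \sqrt{\left(\left(-5\right) 49\right)^{2} + 471969} = -186863 - \sqrt{\left(-245\right)^{2} + 471969} = -186863 - \sqrt{60025 + 471969} = -186863 - \sqrt{531994}$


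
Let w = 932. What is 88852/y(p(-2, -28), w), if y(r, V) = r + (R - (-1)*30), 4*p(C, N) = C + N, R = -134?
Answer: -177704/223 ≈ -796.88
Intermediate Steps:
p(C, N) = C/4 + N/4 (p(C, N) = (C + N)/4 = C/4 + N/4)
y(r, V) = -104 + r (y(r, V) = r + (-134 - (-1)*30) = r + (-134 - 1*(-30)) = r + (-134 + 30) = r - 104 = -104 + r)
88852/y(p(-2, -28), w) = 88852/(-104 + ((¼)*(-2) + (¼)*(-28))) = 88852/(-104 + (-½ - 7)) = 88852/(-104 - 15/2) = 88852/(-223/2) = 88852*(-2/223) = -177704/223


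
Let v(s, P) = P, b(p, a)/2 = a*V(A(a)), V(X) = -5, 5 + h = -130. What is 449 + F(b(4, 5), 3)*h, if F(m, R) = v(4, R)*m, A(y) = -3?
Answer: 20699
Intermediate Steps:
h = -135 (h = -5 - 130 = -135)
b(p, a) = -10*a (b(p, a) = 2*(a*(-5)) = 2*(-5*a) = -10*a)
F(m, R) = R*m
449 + F(b(4, 5), 3)*h = 449 + (3*(-10*5))*(-135) = 449 + (3*(-50))*(-135) = 449 - 150*(-135) = 449 + 20250 = 20699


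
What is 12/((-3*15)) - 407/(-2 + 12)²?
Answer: -1301/300 ≈ -4.3367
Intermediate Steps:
12/((-3*15)) - 407/(-2 + 12)² = 12/(-45) - 407/(10²) = 12*(-1/45) - 407/100 = -4/15 - 407*1/100 = -4/15 - 407/100 = -1301/300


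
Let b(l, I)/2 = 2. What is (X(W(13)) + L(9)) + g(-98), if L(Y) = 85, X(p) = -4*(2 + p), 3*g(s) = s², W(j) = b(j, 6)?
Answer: 9787/3 ≈ 3262.3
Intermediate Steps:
b(l, I) = 4 (b(l, I) = 2*2 = 4)
W(j) = 4
g(s) = s²/3
X(p) = -8 - 4*p
(X(W(13)) + L(9)) + g(-98) = ((-8 - 4*4) + 85) + (⅓)*(-98)² = ((-8 - 16) + 85) + (⅓)*9604 = (-24 + 85) + 9604/3 = 61 + 9604/3 = 9787/3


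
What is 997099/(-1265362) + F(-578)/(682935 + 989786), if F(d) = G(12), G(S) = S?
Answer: -1667853252035/2116597590002 ≈ -0.78799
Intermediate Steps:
F(d) = 12
997099/(-1265362) + F(-578)/(682935 + 989786) = 997099/(-1265362) + 12/(682935 + 989786) = 997099*(-1/1265362) + 12/1672721 = -997099/1265362 + 12*(1/1672721) = -997099/1265362 + 12/1672721 = -1667853252035/2116597590002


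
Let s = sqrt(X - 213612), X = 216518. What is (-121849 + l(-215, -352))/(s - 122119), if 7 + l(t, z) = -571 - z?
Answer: 2981535385/2982609451 + 24415*sqrt(2906)/2982609451 ≈ 1.0001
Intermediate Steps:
l(t, z) = -578 - z (l(t, z) = -7 + (-571 - z) = -578 - z)
s = sqrt(2906) (s = sqrt(216518 - 213612) = sqrt(2906) ≈ 53.907)
(-121849 + l(-215, -352))/(s - 122119) = (-121849 + (-578 - 1*(-352)))/(sqrt(2906) - 122119) = (-121849 + (-578 + 352))/(-122119 + sqrt(2906)) = (-121849 - 226)/(-122119 + sqrt(2906)) = -122075/(-122119 + sqrt(2906))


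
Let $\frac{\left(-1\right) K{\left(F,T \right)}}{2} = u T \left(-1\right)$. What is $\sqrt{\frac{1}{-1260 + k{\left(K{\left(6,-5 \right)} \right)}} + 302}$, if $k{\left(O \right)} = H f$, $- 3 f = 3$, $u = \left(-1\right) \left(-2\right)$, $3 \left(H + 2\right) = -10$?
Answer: $\frac{5 \sqrt{42786329}}{1882} \approx 17.378$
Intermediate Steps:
$H = - \frac{16}{3}$ ($H = -2 + \frac{1}{3} \left(-10\right) = -2 - \frac{10}{3} = - \frac{16}{3} \approx -5.3333$)
$u = 2$
$f = -1$ ($f = \left(- \frac{1}{3}\right) 3 = -1$)
$K{\left(F,T \right)} = 4 T$ ($K{\left(F,T \right)} = - 2 \cdot 2 T \left(-1\right) = - 2 \left(- 2 T\right) = 4 T$)
$k{\left(O \right)} = \frac{16}{3}$ ($k{\left(O \right)} = \left(- \frac{16}{3}\right) \left(-1\right) = \frac{16}{3}$)
$\sqrt{\frac{1}{-1260 + k{\left(K{\left(6,-5 \right)} \right)}} + 302} = \sqrt{\frac{1}{-1260 + \frac{16}{3}} + 302} = \sqrt{\frac{1}{- \frac{3764}{3}} + 302} = \sqrt{- \frac{3}{3764} + 302} = \sqrt{\frac{1136725}{3764}} = \frac{5 \sqrt{42786329}}{1882}$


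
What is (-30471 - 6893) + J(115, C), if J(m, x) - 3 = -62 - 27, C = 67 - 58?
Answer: -37450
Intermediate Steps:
C = 9
J(m, x) = -86 (J(m, x) = 3 + (-62 - 27) = 3 - 89 = -86)
(-30471 - 6893) + J(115, C) = (-30471 - 6893) - 86 = -37364 - 86 = -37450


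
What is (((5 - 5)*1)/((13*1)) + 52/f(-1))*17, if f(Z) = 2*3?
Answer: 442/3 ≈ 147.33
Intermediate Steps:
f(Z) = 6
(((5 - 5)*1)/((13*1)) + 52/f(-1))*17 = (((5 - 5)*1)/((13*1)) + 52/6)*17 = ((0*1)/13 + 52*(1/6))*17 = (0*(1/13) + 26/3)*17 = (0 + 26/3)*17 = (26/3)*17 = 442/3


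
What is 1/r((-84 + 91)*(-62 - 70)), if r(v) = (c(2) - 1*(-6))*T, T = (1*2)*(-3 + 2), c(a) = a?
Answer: -1/16 ≈ -0.062500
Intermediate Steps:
T = -2 (T = 2*(-1) = -2)
r(v) = -16 (r(v) = (2 - 1*(-6))*(-2) = (2 + 6)*(-2) = 8*(-2) = -16)
1/r((-84 + 91)*(-62 - 70)) = 1/(-16) = -1/16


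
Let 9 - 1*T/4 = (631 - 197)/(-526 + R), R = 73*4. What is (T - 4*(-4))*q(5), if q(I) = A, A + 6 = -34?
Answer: -278080/117 ≈ -2376.8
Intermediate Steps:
A = -40 (A = -6 - 34 = -40)
q(I) = -40
R = 292
T = 5080/117 (T = 36 - 4*(631 - 197)/(-526 + 292) = 36 - 1736/(-234) = 36 - 1736*(-1)/234 = 36 - 4*(-217/117) = 36 + 868/117 = 5080/117 ≈ 43.419)
(T - 4*(-4))*q(5) = (5080/117 - 4*(-4))*(-40) = (5080/117 + 16)*(-40) = (6952/117)*(-40) = -278080/117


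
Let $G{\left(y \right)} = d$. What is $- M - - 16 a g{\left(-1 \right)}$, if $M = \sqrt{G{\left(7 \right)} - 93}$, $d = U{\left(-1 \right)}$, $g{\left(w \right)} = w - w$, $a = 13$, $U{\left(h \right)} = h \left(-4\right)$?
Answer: $- i \sqrt{89} \approx - 9.434 i$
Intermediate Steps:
$U{\left(h \right)} = - 4 h$
$g{\left(w \right)} = 0$
$d = 4$ ($d = \left(-4\right) \left(-1\right) = 4$)
$G{\left(y \right)} = 4$
$M = i \sqrt{89}$ ($M = \sqrt{4 - 93} = \sqrt{-89} = i \sqrt{89} \approx 9.434 i$)
$- M - - 16 a g{\left(-1 \right)} = - i \sqrt{89} - \left(-16\right) 13 \cdot 0 = - i \sqrt{89} - \left(-208\right) 0 = - i \sqrt{89} - 0 = - i \sqrt{89} + 0 = - i \sqrt{89}$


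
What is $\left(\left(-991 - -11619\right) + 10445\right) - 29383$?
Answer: $-8310$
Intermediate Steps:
$\left(\left(-991 - -11619\right) + 10445\right) - 29383 = \left(\left(-991 + 11619\right) + 10445\right) - 29383 = \left(10628 + 10445\right) - 29383 = 21073 - 29383 = -8310$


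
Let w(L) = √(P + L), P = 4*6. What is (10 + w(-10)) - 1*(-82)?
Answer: 92 + √14 ≈ 95.742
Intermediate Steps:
P = 24
w(L) = √(24 + L)
(10 + w(-10)) - 1*(-82) = (10 + √(24 - 10)) - 1*(-82) = (10 + √14) + 82 = 92 + √14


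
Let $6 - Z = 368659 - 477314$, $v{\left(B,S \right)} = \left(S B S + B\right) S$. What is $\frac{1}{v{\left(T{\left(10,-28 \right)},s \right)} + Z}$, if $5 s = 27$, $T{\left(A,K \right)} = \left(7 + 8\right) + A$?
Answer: $\frac{5}{563663} \approx 8.8705 \cdot 10^{-6}$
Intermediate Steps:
$T{\left(A,K \right)} = 15 + A$
$s = \frac{27}{5}$ ($s = \frac{1}{5} \cdot 27 = \frac{27}{5} \approx 5.4$)
$v{\left(B,S \right)} = S \left(B + B S^{2}\right)$ ($v{\left(B,S \right)} = \left(B S S + B\right) S = \left(B S^{2} + B\right) S = \left(B + B S^{2}\right) S = S \left(B + B S^{2}\right)$)
$Z = 108661$ ($Z = 6 - \left(368659 - 477314\right) = 6 - -108655 = 6 + 108655 = 108661$)
$\frac{1}{v{\left(T{\left(10,-28 \right)},s \right)} + Z} = \frac{1}{\left(15 + 10\right) \frac{27}{5} \left(1 + \left(\frac{27}{5}\right)^{2}\right) + 108661} = \frac{1}{25 \cdot \frac{27}{5} \left(1 + \frac{729}{25}\right) + 108661} = \frac{1}{25 \cdot \frac{27}{5} \cdot \frac{754}{25} + 108661} = \frac{1}{\frac{20358}{5} + 108661} = \frac{1}{\frac{563663}{5}} = \frac{5}{563663}$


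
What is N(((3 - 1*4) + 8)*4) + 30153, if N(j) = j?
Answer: 30181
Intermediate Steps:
N(((3 - 1*4) + 8)*4) + 30153 = ((3 - 1*4) + 8)*4 + 30153 = ((3 - 4) + 8)*4 + 30153 = (-1 + 8)*4 + 30153 = 7*4 + 30153 = 28 + 30153 = 30181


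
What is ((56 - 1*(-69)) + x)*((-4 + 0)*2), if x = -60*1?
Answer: -520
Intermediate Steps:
x = -60
((56 - 1*(-69)) + x)*((-4 + 0)*2) = ((56 - 1*(-69)) - 60)*((-4 + 0)*2) = ((56 + 69) - 60)*(-4*2) = (125 - 60)*(-8) = 65*(-8) = -520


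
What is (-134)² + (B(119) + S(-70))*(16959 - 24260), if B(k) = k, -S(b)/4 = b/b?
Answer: -821659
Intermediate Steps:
S(b) = -4 (S(b) = -4*b/b = -4*1 = -4)
(-134)² + (B(119) + S(-70))*(16959 - 24260) = (-134)² + (119 - 4)*(16959 - 24260) = 17956 + 115*(-7301) = 17956 - 839615 = -821659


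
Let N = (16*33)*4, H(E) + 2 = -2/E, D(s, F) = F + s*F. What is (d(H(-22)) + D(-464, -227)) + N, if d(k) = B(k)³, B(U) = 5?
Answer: 107338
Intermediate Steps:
D(s, F) = F + F*s
H(E) = -2 - 2/E
d(k) = 125 (d(k) = 5³ = 125)
N = 2112 (N = 528*4 = 2112)
(d(H(-22)) + D(-464, -227)) + N = (125 - 227*(1 - 464)) + 2112 = (125 - 227*(-463)) + 2112 = (125 + 105101) + 2112 = 105226 + 2112 = 107338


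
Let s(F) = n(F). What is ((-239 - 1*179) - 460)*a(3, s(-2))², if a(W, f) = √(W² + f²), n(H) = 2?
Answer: -11414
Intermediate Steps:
s(F) = 2
((-239 - 1*179) - 460)*a(3, s(-2))² = ((-239 - 1*179) - 460)*(√(3² + 2²))² = ((-239 - 179) - 460)*(√(9 + 4))² = (-418 - 460)*(√13)² = -878*13 = -11414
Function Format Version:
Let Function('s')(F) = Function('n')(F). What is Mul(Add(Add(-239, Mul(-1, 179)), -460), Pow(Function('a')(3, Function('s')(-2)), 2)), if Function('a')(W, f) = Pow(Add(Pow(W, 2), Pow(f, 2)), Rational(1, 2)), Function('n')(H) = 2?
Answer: -11414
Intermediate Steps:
Function('s')(F) = 2
Mul(Add(Add(-239, Mul(-1, 179)), -460), Pow(Function('a')(3, Function('s')(-2)), 2)) = Mul(Add(Add(-239, Mul(-1, 179)), -460), Pow(Pow(Add(Pow(3, 2), Pow(2, 2)), Rational(1, 2)), 2)) = Mul(Add(Add(-239, -179), -460), Pow(Pow(Add(9, 4), Rational(1, 2)), 2)) = Mul(Add(-418, -460), Pow(Pow(13, Rational(1, 2)), 2)) = Mul(-878, 13) = -11414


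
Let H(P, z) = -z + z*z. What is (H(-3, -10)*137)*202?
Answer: 3044140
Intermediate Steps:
H(P, z) = z² - z (H(P, z) = -z + z² = z² - z)
(H(-3, -10)*137)*202 = (-10*(-1 - 10)*137)*202 = (-10*(-11)*137)*202 = (110*137)*202 = 15070*202 = 3044140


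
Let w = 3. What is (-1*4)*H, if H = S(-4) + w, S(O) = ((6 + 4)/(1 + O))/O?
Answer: -46/3 ≈ -15.333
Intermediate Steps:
S(O) = 10/(O*(1 + O)) (S(O) = (10/(1 + O))/O = 10/(O*(1 + O)))
H = 23/6 (H = 10/(-4*(1 - 4)) + 3 = 10*(-¼)/(-3) + 3 = 10*(-¼)*(-⅓) + 3 = ⅚ + 3 = 23/6 ≈ 3.8333)
(-1*4)*H = -1*4*(23/6) = -4*23/6 = -46/3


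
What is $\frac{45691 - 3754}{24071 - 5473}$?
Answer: $\frac{41937}{18598} \approx 2.2549$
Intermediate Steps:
$\frac{45691 - 3754}{24071 - 5473} = \frac{41937}{18598}$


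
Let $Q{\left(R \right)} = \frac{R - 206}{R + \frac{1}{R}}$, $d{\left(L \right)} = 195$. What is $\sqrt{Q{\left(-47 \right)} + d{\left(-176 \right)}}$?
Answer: $\frac{\sqrt{978678610}}{2210} \approx 14.156$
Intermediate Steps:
$Q{\left(R \right)} = \frac{-206 + R}{R + \frac{1}{R}}$
$\sqrt{Q{\left(-47 \right)} + d{\left(-176 \right)}} = \sqrt{- \frac{47 \left(-206 - 47\right)}{1 + \left(-47\right)^{2}} + 195} = \sqrt{\left(-47\right) \frac{1}{1 + 2209} \left(-253\right) + 195} = \sqrt{\left(-47\right) \frac{1}{2210} \left(-253\right) + 195} = \sqrt{\frac{11891}{2210} + 195} = \sqrt{\frac{442841}{2210}} = \frac{\sqrt{978678610}}{2210}$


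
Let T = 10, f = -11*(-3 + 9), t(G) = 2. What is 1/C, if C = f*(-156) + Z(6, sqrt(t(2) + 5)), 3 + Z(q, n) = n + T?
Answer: 10303/106151802 - sqrt(7)/106151802 ≈ 9.7034e-5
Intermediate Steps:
f = -66 (f = -11*6 = -66)
Z(q, n) = 7 + n (Z(q, n) = -3 + (n + 10) = -3 + (10 + n) = 7 + n)
C = 10303 + sqrt(7) (C = -66*(-156) + (7 + sqrt(2 + 5)) = 10296 + (7 + sqrt(7)) = 10303 + sqrt(7) ≈ 10306.)
1/C = 1/(10303 + sqrt(7))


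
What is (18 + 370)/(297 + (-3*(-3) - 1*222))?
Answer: 97/21 ≈ 4.6190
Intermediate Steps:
(18 + 370)/(297 + (-3*(-3) - 1*222)) = 388/(297 + (9 - 222)) = 388/(297 - 213) = 388/84 = 388*(1/84) = 97/21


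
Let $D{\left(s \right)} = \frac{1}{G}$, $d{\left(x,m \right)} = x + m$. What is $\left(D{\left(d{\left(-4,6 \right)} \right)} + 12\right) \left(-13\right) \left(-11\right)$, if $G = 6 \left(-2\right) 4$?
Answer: $\frac{82225}{48} \approx 1713.0$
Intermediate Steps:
$G = -48$ ($G = \left(-12\right) 4 = -48$)
$d{\left(x,m \right)} = m + x$
$D{\left(s \right)} = - \frac{1}{48}$ ($D{\left(s \right)} = \frac{1}{-48} = - \frac{1}{48}$)
$\left(D{\left(d{\left(-4,6 \right)} \right)} + 12\right) \left(-13\right) \left(-11\right) = \left(- \frac{1}{48} + 12\right) \left(-13\right) \left(-11\right) = \frac{575}{48} \left(-13\right) \left(-11\right) = \left(- \frac{7475}{48}\right) \left(-11\right) = \frac{82225}{48}$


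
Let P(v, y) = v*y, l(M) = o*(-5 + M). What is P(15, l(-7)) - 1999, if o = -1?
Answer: -1819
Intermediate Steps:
l(M) = 5 - M (l(M) = -(-5 + M) = 5 - M)
P(15, l(-7)) - 1999 = 15*(5 - 1*(-7)) - 1999 = 15*(5 + 7) - 1999 = 15*12 - 1999 = 180 - 1999 = -1819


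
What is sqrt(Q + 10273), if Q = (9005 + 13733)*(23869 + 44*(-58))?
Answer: sqrt(484716219) ≈ 22016.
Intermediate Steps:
Q = 484705946 (Q = 22738*(23869 - 2552) = 22738*21317 = 484705946)
sqrt(Q + 10273) = sqrt(484705946 + 10273) = sqrt(484716219)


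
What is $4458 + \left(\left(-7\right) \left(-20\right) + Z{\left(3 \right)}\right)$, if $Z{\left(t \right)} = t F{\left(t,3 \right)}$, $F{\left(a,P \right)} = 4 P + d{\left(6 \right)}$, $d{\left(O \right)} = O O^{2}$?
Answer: $5282$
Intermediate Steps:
$d{\left(O \right)} = O^{3}$
$F{\left(a,P \right)} = 216 + 4 P$ ($F{\left(a,P \right)} = 4 P + 6^{3} = 4 P + 216 = 216 + 4 P$)
$Z{\left(t \right)} = 228 t$ ($Z{\left(t \right)} = t \left(216 + 4 \cdot 3\right) = t \left(216 + 12\right) = t 228 = 228 t$)
$4458 + \left(\left(-7\right) \left(-20\right) + Z{\left(3 \right)}\right) = 4458 + \left(\left(-7\right) \left(-20\right) + 228 \cdot 3\right) = 4458 + \left(140 + 684\right) = 4458 + 824 = 5282$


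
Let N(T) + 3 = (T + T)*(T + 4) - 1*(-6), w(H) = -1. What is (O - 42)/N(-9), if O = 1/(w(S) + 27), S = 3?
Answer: -1091/2418 ≈ -0.45120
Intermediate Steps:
N(T) = 3 + 2*T*(4 + T) (N(T) = -3 + ((T + T)*(T + 4) - 1*(-6)) = -3 + ((2*T)*(4 + T) + 6) = -3 + (2*T*(4 + T) + 6) = -3 + (6 + 2*T*(4 + T)) = 3 + 2*T*(4 + T))
O = 1/26 (O = 1/(-1 + 27) = 1/26 ≈ 0.038462)
(O - 42)/N(-9) = (1/26 - 42)/(3 + 2*(-9)² + 8*(-9)) = -1091/26/(3 + 2*81 - 72) = -1091/26/(3 + 162 - 72) = -1091/26/93 = (1/93)*(-1091/26) = -1091/2418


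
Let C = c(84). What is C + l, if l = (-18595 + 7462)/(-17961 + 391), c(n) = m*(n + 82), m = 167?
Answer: 487086673/17570 ≈ 27723.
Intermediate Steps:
c(n) = 13694 + 167*n (c(n) = 167*(n + 82) = 167*(82 + n) = 13694 + 167*n)
l = 11133/17570 (l = -11133/(-17570) = -11133*(-1/17570) = 11133/17570 ≈ 0.63364)
C = 27722 (C = 13694 + 167*84 = 13694 + 14028 = 27722)
C + l = 27722 + 11133/17570 = 487086673/17570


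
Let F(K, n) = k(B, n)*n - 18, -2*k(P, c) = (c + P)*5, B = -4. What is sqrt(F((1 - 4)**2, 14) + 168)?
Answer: 10*I*sqrt(2) ≈ 14.142*I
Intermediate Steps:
k(P, c) = -5*P/2 - 5*c/2 (k(P, c) = -(c + P)*5/2 = -(P + c)*5/2 = -(5*P + 5*c)/2 = -5*P/2 - 5*c/2)
F(K, n) = -18 + n*(10 - 5*n/2) (F(K, n) = (-5/2*(-4) - 5*n/2)*n - 18 = (10 - 5*n/2)*n - 18 = n*(10 - 5*n/2) - 18 = -18 + n*(10 - 5*n/2))
sqrt(F((1 - 4)**2, 14) + 168) = sqrt((-18 - 5/2*14*(-4 + 14)) + 168) = sqrt((-18 - 5/2*14*10) + 168) = sqrt((-18 - 350) + 168) = sqrt(-368 + 168) = sqrt(-200) = 10*I*sqrt(2)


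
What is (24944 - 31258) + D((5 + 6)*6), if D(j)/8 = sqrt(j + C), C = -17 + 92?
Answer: -6314 + 8*sqrt(141) ≈ -6219.0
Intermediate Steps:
C = 75
D(j) = 8*sqrt(75 + j) (D(j) = 8*sqrt(j + 75) = 8*sqrt(75 + j))
(24944 - 31258) + D((5 + 6)*6) = (24944 - 31258) + 8*sqrt(75 + (5 + 6)*6) = -6314 + 8*sqrt(75 + 11*6) = -6314 + 8*sqrt(75 + 66) = -6314 + 8*sqrt(141)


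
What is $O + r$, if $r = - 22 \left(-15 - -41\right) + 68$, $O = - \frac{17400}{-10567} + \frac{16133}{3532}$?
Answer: $- \frac{18578678365}{37322644} \approx -497.79$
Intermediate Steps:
$O = \frac{231934211}{37322644}$ ($O = \left(-17400\right) \left(- \frac{1}{10567}\right) + 16133 \cdot \frac{1}{3532} = \frac{17400}{10567} + \frac{16133}{3532} = \frac{231934211}{37322644} \approx 6.2143$)
$r = -504$ ($r = - 22 \left(-15 + 41\right) + 68 = \left(-22\right) 26 + 68 = -572 + 68 = -504$)
$O + r = \frac{231934211}{37322644} - 504 = - \frac{18578678365}{37322644}$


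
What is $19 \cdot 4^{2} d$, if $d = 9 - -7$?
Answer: $4864$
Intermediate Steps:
$d = 16$ ($d = 9 + 7 = 16$)
$19 \cdot 4^{2} d = 19 \cdot 4^{2} \cdot 16 = 19 \cdot 16 \cdot 16 = 304 \cdot 16 = 4864$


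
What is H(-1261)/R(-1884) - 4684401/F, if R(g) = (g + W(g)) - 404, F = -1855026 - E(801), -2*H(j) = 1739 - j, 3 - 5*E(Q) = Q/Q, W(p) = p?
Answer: 1641607395/569056628 ≈ 2.8848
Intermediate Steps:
E(Q) = 2/5 (E(Q) = 3/5 - Q/(5*Q) = 3/5 - 1/5*1 = 3/5 - 1/5 = 2/5)
H(j) = -1739/2 + j/2 (H(j) = -(1739 - j)/2 = -1739/2 + j/2)
F = -9275132/5 (F = -1855026 - 1*2/5 = -1855026 - 2/5 = -9275132/5 ≈ -1.8550e+6)
R(g) = -404 + 2*g (R(g) = (g + g) - 404 = 2*g - 404 = -404 + 2*g)
H(-1261)/R(-1884) - 4684401/F = (-1739/2 + (1/2)*(-1261))/(-404 + 2*(-1884)) - 4684401/(-9275132/5) = (-1739/2 - 1261/2)/(-404 - 3768) - 4684401*(-5/9275132) = -1500/(-4172) + 1377765/545596 = -1500*(-1/4172) + 1377765/545596 = 375/1043 + 1377765/545596 = 1641607395/569056628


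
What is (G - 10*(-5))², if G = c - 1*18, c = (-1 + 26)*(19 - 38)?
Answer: 196249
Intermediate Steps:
c = -475 (c = 25*(-19) = -475)
G = -493 (G = -475 - 1*18 = -475 - 18 = -493)
(G - 10*(-5))² = (-493 - 10*(-5))² = (-493 + 50)² = (-443)² = 196249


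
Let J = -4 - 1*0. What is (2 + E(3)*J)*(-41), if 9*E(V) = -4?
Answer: -1394/9 ≈ -154.89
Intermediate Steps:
E(V) = -4/9 (E(V) = (1/9)*(-4) = -4/9)
J = -4 (J = -4 + 0 = -4)
(2 + E(3)*J)*(-41) = (2 - 4/9*(-4))*(-41) = (2 + 16/9)*(-41) = (34/9)*(-41) = -1394/9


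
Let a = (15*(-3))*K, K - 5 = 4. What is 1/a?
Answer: -1/405 ≈ -0.0024691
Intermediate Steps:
K = 9 (K = 5 + 4 = 9)
a = -405 (a = (15*(-3))*9 = -45*9 = -405)
1/a = 1/(-405) = -1/405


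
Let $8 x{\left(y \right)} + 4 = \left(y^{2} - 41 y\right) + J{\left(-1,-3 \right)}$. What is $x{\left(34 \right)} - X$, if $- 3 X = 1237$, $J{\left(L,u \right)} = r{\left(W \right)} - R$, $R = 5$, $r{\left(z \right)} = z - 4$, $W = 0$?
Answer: $\frac{9143}{24} \approx 380.96$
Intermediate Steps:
$r{\left(z \right)} = -4 + z$ ($r{\left(z \right)} = z - 4 = -4 + z$)
$J{\left(L,u \right)} = -9$ ($J{\left(L,u \right)} = \left(-4 + 0\right) - 5 = -4 - 5 = -9$)
$X = - \frac{1237}{3}$ ($X = \left(- \frac{1}{3}\right) 1237 = - \frac{1237}{3} \approx -412.33$)
$x{\left(y \right)} = - \frac{13}{8} - \frac{41 y}{8} + \frac{y^{2}}{8}$ ($x{\left(y \right)} = - \frac{1}{2} + \frac{\left(y^{2} - 41 y\right) - 9}{8} = - \frac{1}{2} + \frac{-9 + y^{2} - 41 y}{8} = - \frac{1}{2} - \left(\frac{9}{8} - \frac{y^{2}}{8} + \frac{41 y}{8}\right) = - \frac{13}{8} - \frac{41 y}{8} + \frac{y^{2}}{8}$)
$x{\left(34 \right)} - X = \left(- \frac{13}{8} - \frac{697}{4} + \frac{34^{2}}{8}\right) - - \frac{1237}{3} = \left(- \frac{13}{8} - \frac{697}{4} + \frac{1}{8} \cdot 1156\right) + \frac{1237}{3} = \left(- \frac{13}{8} - \frac{697}{4} + \frac{289}{2}\right) + \frac{1237}{3} = - \frac{251}{8} + \frac{1237}{3} = \frac{9143}{24}$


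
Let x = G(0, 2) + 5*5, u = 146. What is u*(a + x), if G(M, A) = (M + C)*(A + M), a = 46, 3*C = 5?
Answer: 32558/3 ≈ 10853.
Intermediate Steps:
C = 5/3 (C = (⅓)*5 = 5/3 ≈ 1.6667)
G(M, A) = (5/3 + M)*(A + M) (G(M, A) = (M + 5/3)*(A + M) = (5/3 + M)*(A + M))
x = 85/3 (x = (0² + (5/3)*2 + (5/3)*0 + 2*0) + 5*5 = (0 + 10/3 + 0 + 0) + 25 = 10/3 + 25 = 85/3 ≈ 28.333)
u*(a + x) = 146*(46 + 85/3) = 146*(223/3) = 32558/3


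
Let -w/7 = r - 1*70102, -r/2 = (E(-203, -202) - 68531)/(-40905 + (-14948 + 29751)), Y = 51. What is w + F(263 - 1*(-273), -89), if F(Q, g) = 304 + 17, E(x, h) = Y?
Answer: 6408977145/13051 ≈ 4.9107e+5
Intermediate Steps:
E(x, h) = 51
r = -68480/13051 (r = -2*(51 - 68531)/(-40905 + (-14948 + 29751)) = -(-136960)/(-40905 + 14803) = -(-136960)/(-26102) = -(-136960)*(-1)/26102 = -2*34240/13051 = -68480/13051 ≈ -5.2471)
w = 6404787774/13051 (w = -7*(-68480/13051 - 1*70102) = -7*(-68480/13051 - 70102) = -7*(-914969682/13051) = 6404787774/13051 ≈ 4.9075e+5)
F(Q, g) = 321
w + F(263 - 1*(-273), -89) = 6404787774/13051 + 321 = 6408977145/13051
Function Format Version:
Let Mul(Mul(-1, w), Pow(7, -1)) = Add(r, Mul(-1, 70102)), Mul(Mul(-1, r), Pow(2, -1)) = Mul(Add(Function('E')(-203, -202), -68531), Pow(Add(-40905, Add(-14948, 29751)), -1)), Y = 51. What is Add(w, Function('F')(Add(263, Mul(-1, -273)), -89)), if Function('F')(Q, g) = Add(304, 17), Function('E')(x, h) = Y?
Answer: Rational(6408977145, 13051) ≈ 4.9107e+5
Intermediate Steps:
Function('E')(x, h) = 51
r = Rational(-68480, 13051) (r = Mul(-2, Mul(Add(51, -68531), Pow(Add(-40905, Add(-14948, 29751)), -1))) = Mul(-2, Mul(-68480, Pow(Add(-40905, 14803), -1))) = Mul(-2, Mul(-68480, Pow(-26102, -1))) = Mul(-2, Mul(-68480, Rational(-1, 26102))) = Mul(-2, Rational(34240, 13051)) = Rational(-68480, 13051) ≈ -5.2471)
w = Rational(6404787774, 13051) (w = Mul(-7, Add(Rational(-68480, 13051), Mul(-1, 70102))) = Mul(-7, Add(Rational(-68480, 13051), -70102)) = Mul(-7, Rational(-914969682, 13051)) = Rational(6404787774, 13051) ≈ 4.9075e+5)
Function('F')(Q, g) = 321
Add(w, Function('F')(Add(263, Mul(-1, -273)), -89)) = Add(Rational(6404787774, 13051), 321) = Rational(6408977145, 13051)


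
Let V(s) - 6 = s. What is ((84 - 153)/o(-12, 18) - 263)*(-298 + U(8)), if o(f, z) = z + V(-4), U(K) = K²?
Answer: 623493/10 ≈ 62349.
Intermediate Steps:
V(s) = 6 + s
o(f, z) = 2 + z (o(f, z) = z + (6 - 4) = z + 2 = 2 + z)
((84 - 153)/o(-12, 18) - 263)*(-298 + U(8)) = ((84 - 153)/(2 + 18) - 263)*(-298 + 8²) = (-69/20 - 263)*(-298 + 64) = (-69*1/20 - 263)*(-234) = (-69/20 - 263)*(-234) = -5329/20*(-234) = 623493/10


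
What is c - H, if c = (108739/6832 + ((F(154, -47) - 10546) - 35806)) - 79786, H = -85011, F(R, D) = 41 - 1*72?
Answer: -281082717/6832 ≈ -41142.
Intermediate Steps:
F(R, D) = -31 (F(R, D) = 41 - 72 = -31)
c = -861877869/6832 (c = (108739/6832 + ((-31 - 10546) - 35806)) - 79786 = (108739*(1/6832) + (-10577 - 35806)) - 79786 = (108739/6832 - 46383) - 79786 = -316779917/6832 - 79786 = -861877869/6832 ≈ -1.2615e+5)
c - H = -861877869/6832 - 1*(-85011) = -861877869/6832 + 85011 = -281082717/6832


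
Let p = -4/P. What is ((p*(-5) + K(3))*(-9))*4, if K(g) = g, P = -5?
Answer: 36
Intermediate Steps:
p = ⅘ (p = -4/(-5) = -4*(-⅕) = ⅘ ≈ 0.80000)
((p*(-5) + K(3))*(-9))*4 = (((⅘)*(-5) + 3)*(-9))*4 = ((-4 + 3)*(-9))*4 = -1*(-9)*4 = 9*4 = 36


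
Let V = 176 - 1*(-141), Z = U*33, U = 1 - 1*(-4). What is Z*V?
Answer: 52305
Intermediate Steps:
U = 5 (U = 1 + 4 = 5)
Z = 165 (Z = 5*33 = 165)
V = 317 (V = 176 + 141 = 317)
Z*V = 165*317 = 52305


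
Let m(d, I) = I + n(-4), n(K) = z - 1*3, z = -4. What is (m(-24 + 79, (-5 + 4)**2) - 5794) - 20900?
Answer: -26700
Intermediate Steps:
n(K) = -7 (n(K) = -4 - 1*3 = -4 - 3 = -7)
m(d, I) = -7 + I (m(d, I) = I - 7 = -7 + I)
(m(-24 + 79, (-5 + 4)**2) - 5794) - 20900 = ((-7 + (-5 + 4)**2) - 5794) - 20900 = ((-7 + (-1)**2) - 5794) - 20900 = ((-7 + 1) - 5794) - 20900 = (-6 - 5794) - 20900 = -5800 - 20900 = -26700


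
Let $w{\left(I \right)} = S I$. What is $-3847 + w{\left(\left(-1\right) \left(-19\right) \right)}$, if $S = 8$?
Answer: $-3695$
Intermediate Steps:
$w{\left(I \right)} = 8 I$
$-3847 + w{\left(\left(-1\right) \left(-19\right) \right)} = -3847 + 8 \left(\left(-1\right) \left(-19\right)\right) = -3847 + 8 \cdot 19 = -3847 + 152 = -3695$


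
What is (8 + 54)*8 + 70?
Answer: 566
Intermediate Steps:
(8 + 54)*8 + 70 = 62*8 + 70 = 496 + 70 = 566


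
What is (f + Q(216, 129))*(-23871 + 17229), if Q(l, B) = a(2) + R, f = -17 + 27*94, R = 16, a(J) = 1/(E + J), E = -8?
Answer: -16849647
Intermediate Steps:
a(J) = 1/(-8 + J)
f = 2521 (f = -17 + 2538 = 2521)
Q(l, B) = 95/6 (Q(l, B) = 1/(-8 + 2) + 16 = 1/(-6) + 16 = -⅙ + 16 = 95/6)
(f + Q(216, 129))*(-23871 + 17229) = (2521 + 95/6)*(-23871 + 17229) = (15221/6)*(-6642) = -16849647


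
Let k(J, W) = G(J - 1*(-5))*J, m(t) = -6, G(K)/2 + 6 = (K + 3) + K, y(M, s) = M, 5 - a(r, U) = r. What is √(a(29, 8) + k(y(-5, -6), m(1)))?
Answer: √6 ≈ 2.4495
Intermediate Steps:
a(r, U) = 5 - r
G(K) = -6 + 4*K (G(K) = -12 + 2*((K + 3) + K) = -12 + 2*((3 + K) + K) = -12 + 2*(3 + 2*K) = -12 + (6 + 4*K) = -6 + 4*K)
k(J, W) = J*(14 + 4*J) (k(J, W) = (-6 + 4*(J - 1*(-5)))*J = (-6 + 4*(J + 5))*J = (-6 + 4*(5 + J))*J = (-6 + (20 + 4*J))*J = (14 + 4*J)*J = J*(14 + 4*J))
√(a(29, 8) + k(y(-5, -6), m(1))) = √((5 - 1*29) + 2*(-5)*(7 + 2*(-5))) = √((5 - 29) + 2*(-5)*(7 - 10)) = √(-24 + 2*(-5)*(-3)) = √(-24 + 30) = √6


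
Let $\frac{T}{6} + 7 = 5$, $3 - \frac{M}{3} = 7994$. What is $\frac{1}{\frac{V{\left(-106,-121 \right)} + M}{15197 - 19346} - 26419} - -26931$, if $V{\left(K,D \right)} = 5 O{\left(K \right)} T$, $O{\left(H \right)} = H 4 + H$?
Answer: $\frac{984061054683}{36540086} \approx 26931.0$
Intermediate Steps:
$M = -23973$ ($M = 9 - 23982 = -23973$)
$T = -12$ ($T = -42 + 6 \cdot 5 = -42 + 30 = -12$)
$O{\left(H \right)} = 5 H$ ($O{\left(H \right)} = 4 H + H = 5 H$)
$V{\left(K,D \right)} = - 300 K$ ($V{\left(K,D \right)} = 5 \cdot 5 K \left(-12\right) = 25 K \left(-12\right) = - 300 K$)
$\frac{1}{\frac{V{\left(-106,-121 \right)} + M}{15197 - 19346} - 26419} - -26931 = \frac{1}{\frac{\left(-300\right) \left(-106\right) - 23973}{15197 - 19346} - 26419} - -26931 = \frac{1}{\frac{31800 - 23973}{-4149} - 26419} + 26931 = \frac{1}{7827 \left(- \frac{1}{4149}\right) - 26419} + 26931 = \frac{1}{- \frac{2609}{1383} - 26419} + 26931 = \frac{1}{- \frac{36540086}{1383}} + 26931 = - \frac{1383}{36540086} + 26931 = \frac{984061054683}{36540086}$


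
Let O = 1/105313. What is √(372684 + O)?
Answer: √4133374130904109/105313 ≈ 610.48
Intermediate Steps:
O = 1/105313 ≈ 9.4955e-6
√(372684 + O) = √(372684 + 1/105313) = √(39248470093/105313) = √4133374130904109/105313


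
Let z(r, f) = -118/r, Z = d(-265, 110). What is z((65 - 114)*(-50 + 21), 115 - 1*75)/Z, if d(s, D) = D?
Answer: -59/78155 ≈ -0.00075491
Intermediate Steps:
Z = 110
z((65 - 114)*(-50 + 21), 115 - 1*75)/Z = -118*1/((-50 + 21)*(65 - 114))/110 = -118/((-49*(-29)))*(1/110) = -118/1421*(1/110) = -118*1/1421*(1/110) = -118/1421*1/110 = -59/78155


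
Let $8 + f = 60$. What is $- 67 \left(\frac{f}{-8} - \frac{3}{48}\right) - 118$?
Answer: $\frac{5147}{16} \approx 321.69$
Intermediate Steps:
$f = 52$ ($f = -8 + 60 = 52$)
$- 67 \left(\frac{f}{-8} - \frac{3}{48}\right) - 118 = - 67 \left(\frac{52}{-8} - \frac{3}{48}\right) - 118 = - 67 \left(52 \left(- \frac{1}{8}\right) - \frac{1}{16}\right) - 118 = - 67 \left(- \frac{13}{2} - \frac{1}{16}\right) - 118 = \left(-67\right) \left(- \frac{105}{16}\right) - 118 = \frac{7035}{16} - 118 = \frac{5147}{16}$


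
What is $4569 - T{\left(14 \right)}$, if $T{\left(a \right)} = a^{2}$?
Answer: $4373$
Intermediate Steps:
$4569 - T{\left(14 \right)} = 4569 - 14^{2} = 4569 - 196 = 4373$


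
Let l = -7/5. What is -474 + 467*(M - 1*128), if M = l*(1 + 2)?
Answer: -311057/5 ≈ -62211.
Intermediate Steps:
l = -7/5 (l = -7*1/5 = -7/5 ≈ -1.4000)
M = -21/5 (M = -7*(1 + 2)/5 = -7/5*3 = -21/5 ≈ -4.2000)
-474 + 467*(M - 1*128) = -474 + 467*(-21/5 - 1*128) = -474 + 467*(-21/5 - 128) = -474 + 467*(-661/5) = -474 - 308687/5 = -311057/5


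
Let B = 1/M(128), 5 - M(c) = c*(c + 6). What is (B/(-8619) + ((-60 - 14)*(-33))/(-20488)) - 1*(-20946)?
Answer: 2439326163491771/116458514484 ≈ 20946.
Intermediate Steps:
M(c) = 5 - c*(6 + c) (M(c) = 5 - c*(c + 6) = 5 - c*(6 + c))
B = -1/17147 (B = 1/(5 - 1*128² - 6*128) = 1/(5 - 1*16384 - 768) = 1/(5 - 16384 - 768) = 1/(-17147) = -1/17147 ≈ -5.8319e-5)
(B/(-8619) + ((-60 - 14)*(-33))/(-20488)) - 1*(-20946) = (-1/17147/(-8619) + ((-60 - 14)*(-33))/(-20488)) - 1*(-20946) = (-1/17147*(-1/8619) - 74*(-33)*(-1/20488)) + 20946 = (1/147789993 + 2442*(-1/20488)) + 20946 = (1/147789993 - 1221/10244) + 20946 = -13880890093/116458514484 + 20946 = 2439326163491771/116458514484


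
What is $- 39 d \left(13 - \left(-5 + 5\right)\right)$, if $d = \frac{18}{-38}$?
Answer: $\frac{4563}{19} \approx 240.16$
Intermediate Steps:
$d = - \frac{9}{19}$ ($d = 18 \left(- \frac{1}{38}\right) = - \frac{9}{19} \approx -0.47368$)
$- 39 d \left(13 - \left(-5 + 5\right)\right) = \left(-39\right) \left(- \frac{9}{19}\right) \left(13 - \left(-5 + 5\right)\right) = \frac{351 \left(13 - 0\right)}{19} = \frac{351 \left(13 + 0\right)}{19} = \frac{351}{19} \cdot 13 = \frac{4563}{19}$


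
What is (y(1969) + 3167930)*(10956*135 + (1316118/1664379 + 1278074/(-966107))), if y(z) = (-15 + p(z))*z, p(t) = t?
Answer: 1853831670517381540191840/178663133617 ≈ 1.0376e+13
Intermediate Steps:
y(z) = z*(-15 + z) (y(z) = (-15 + z)*z = z*(-15 + z))
(y(1969) + 3167930)*(10956*135 + (1316118/1664379 + 1278074/(-966107))) = (1969*(-15 + 1969) + 3167930)*(10956*135 + (1316118/1664379 + 1278074/(-966107))) = (1969*1954 + 3167930)*(1479060 + (1316118*(1/1664379) + 1278074*(-1/966107))) = (3847426 + 3167930)*(1479060 + (438706/554793 - 1278074/966107)) = 7015356*(1479060 - 285229571140/535989400851) = 7015356*(792760197993108920/535989400851) = 1853831670517381540191840/178663133617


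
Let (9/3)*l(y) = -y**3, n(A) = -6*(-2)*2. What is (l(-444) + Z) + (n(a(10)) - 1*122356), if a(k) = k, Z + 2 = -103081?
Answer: 28950713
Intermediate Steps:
Z = -103083 (Z = -2 - 103081 = -103083)
n(A) = 24 (n(A) = 12*2 = 24)
l(y) = -y**3/3 (l(y) = (-y**3)/3 = -y**3/3)
(l(-444) + Z) + (n(a(10)) - 1*122356) = (-1/3*(-444)**3 - 103083) + (24 - 1*122356) = (-1/3*(-87528384) - 103083) + (24 - 122356) = (29176128 - 103083) - 122332 = 29073045 - 122332 = 28950713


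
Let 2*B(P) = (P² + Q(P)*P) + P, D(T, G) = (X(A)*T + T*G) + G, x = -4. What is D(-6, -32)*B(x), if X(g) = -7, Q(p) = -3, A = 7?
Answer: 2424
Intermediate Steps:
D(T, G) = G - 7*T + G*T (D(T, G) = (-7*T + T*G) + G = (-7*T + G*T) + G = G - 7*T + G*T)
B(P) = P²/2 - P (B(P) = ((P² - 3*P) + P)/2 = (P² - 2*P)/2 = P²/2 - P)
D(-6, -32)*B(x) = (-32 - 7*(-6) - 32*(-6))*((½)*(-4)*(-2 - 4)) = (-32 + 42 + 192)*((½)*(-4)*(-6)) = 202*12 = 2424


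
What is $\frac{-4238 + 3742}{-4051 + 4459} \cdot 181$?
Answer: $- \frac{11222}{51} \approx -220.04$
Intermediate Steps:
$\frac{-4238 + 3742}{-4051 + 4459} \cdot 181 = - \frac{496}{408} \cdot 181 = \left(-496\right) \frac{1}{408} \cdot 181 = \left(- \frac{62}{51}\right) 181 = - \frac{11222}{51}$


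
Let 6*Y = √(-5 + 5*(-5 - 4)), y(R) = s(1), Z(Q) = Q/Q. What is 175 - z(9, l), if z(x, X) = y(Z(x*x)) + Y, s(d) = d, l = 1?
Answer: 174 - 5*I*√2/6 ≈ 174.0 - 1.1785*I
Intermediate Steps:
Z(Q) = 1
y(R) = 1
Y = 5*I*√2/6 (Y = √(-5 + 5*(-5 - 4))/6 = √(-5 + 5*(-9))/6 = √(-5 - 45)/6 = √(-50)/6 = (5*I*√2)/6 = 5*I*√2/6 ≈ 1.1785*I)
z(x, X) = 1 + 5*I*√2/6
175 - z(9, l) = 175 - (1 + 5*I*√2/6) = 175 + (-1 - 5*I*√2/6) = 174 - 5*I*√2/6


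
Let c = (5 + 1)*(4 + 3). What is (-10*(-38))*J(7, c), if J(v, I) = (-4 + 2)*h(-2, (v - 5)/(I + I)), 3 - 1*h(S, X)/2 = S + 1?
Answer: -6080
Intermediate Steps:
h(S, X) = 4 - 2*S (h(S, X) = 6 - 2*(S + 1) = 6 - 2*(1 + S) = 6 + (-2 - 2*S) = 4 - 2*S)
c = 42 (c = 6*7 = 42)
J(v, I) = -16 (J(v, I) = (-4 + 2)*(4 - 2*(-2)) = -2*(4 + 4) = -2*8 = -16)
(-10*(-38))*J(7, c) = -10*(-38)*(-16) = 380*(-16) = -6080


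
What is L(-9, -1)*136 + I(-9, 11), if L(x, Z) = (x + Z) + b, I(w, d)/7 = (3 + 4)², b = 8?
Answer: 71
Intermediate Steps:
I(w, d) = 343 (I(w, d) = 7*(3 + 4)² = 7*7² = 7*49 = 343)
L(x, Z) = 8 + Z + x (L(x, Z) = (x + Z) + 8 = (Z + x) + 8 = 8 + Z + x)
L(-9, -1)*136 + I(-9, 11) = (8 - 1 - 9)*136 + 343 = -2*136 + 343 = -272 + 343 = 71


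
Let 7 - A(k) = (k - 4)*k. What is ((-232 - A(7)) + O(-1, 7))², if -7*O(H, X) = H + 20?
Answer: 2387025/49 ≈ 48715.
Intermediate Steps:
A(k) = 7 - k*(-4 + k) (A(k) = 7 - (k - 4)*k = 7 - (-4 + k)*k = 7 - k*(-4 + k))
O(H, X) = -20/7 - H/7 (O(H, X) = -(H + 20)/7 = -(20 + H)/7 = -20/7 - H/7)
((-232 - A(7)) + O(-1, 7))² = ((-232 - (7 - 1*7² + 4*7)) + (-20/7 - ⅐*(-1)))² = ((-232 - (7 - 1*49 + 28)) + (-20/7 + ⅐))² = ((-232 - (7 - 49 + 28)) - 19/7)² = ((-232 - 1*(-14)) - 19/7)² = ((-232 + 14) - 19/7)² = (-218 - 19/7)² = (-1545/7)² = 2387025/49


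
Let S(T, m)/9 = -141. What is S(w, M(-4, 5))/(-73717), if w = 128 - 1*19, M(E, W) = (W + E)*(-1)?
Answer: 1269/73717 ≈ 0.017214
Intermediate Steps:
M(E, W) = -E - W (M(E, W) = (E + W)*(-1) = -E - W)
w = 109 (w = 128 - 19 = 109)
S(T, m) = -1269 (S(T, m) = 9*(-141) = -1269)
S(w, M(-4, 5))/(-73717) = -1269/(-73717) = -1269*(-1/73717) = 1269/73717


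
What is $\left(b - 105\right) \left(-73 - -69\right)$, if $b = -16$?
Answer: $484$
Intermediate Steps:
$\left(b - 105\right) \left(-73 - -69\right) = \left(-16 - 105\right) \left(-73 - -69\right) = - 121 \left(-73 + 69\right) = \left(-121\right) \left(-4\right) = 484$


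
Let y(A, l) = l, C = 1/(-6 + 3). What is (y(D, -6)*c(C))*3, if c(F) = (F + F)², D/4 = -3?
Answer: -8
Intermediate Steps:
D = -12 (D = 4*(-3) = -12)
C = -⅓ (C = 1/(-3) = -⅓ ≈ -0.33333)
c(F) = 4*F² (c(F) = (2*F)² = 4*F²)
(y(D, -6)*c(C))*3 = -24*(-⅓)²*3 = -24/9*3 = -6*4/9*3 = -8/3*3 = -8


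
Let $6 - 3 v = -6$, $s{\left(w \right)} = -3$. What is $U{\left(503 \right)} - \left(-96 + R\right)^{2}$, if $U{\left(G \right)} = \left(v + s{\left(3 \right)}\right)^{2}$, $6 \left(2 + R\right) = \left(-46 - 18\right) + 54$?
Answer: $- \frac{89392}{9} \approx -9932.4$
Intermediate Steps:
$R = - \frac{11}{3}$ ($R = -2 + \frac{\left(-46 - 18\right) + 54}{6} = -2 + \frac{-64 + 54}{6} = -2 + \frac{1}{6} \left(-10\right) = -2 - \frac{5}{3} = - \frac{11}{3} \approx -3.6667$)
$v = 4$ ($v = 2 - -2 = 2 + 2 = 4$)
$U{\left(G \right)} = 1$ ($U{\left(G \right)} = \left(4 - 3\right)^{2} = 1^{2} = 1$)
$U{\left(503 \right)} - \left(-96 + R\right)^{2} = 1 - \left(-96 - \frac{11}{3}\right)^{2} = 1 - \left(- \frac{299}{3}\right)^{2} = 1 - \frac{89401}{9} = - \frac{89392}{9}$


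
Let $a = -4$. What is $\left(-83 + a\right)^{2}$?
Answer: $7569$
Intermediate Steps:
$\left(-83 + a\right)^{2} = \left(-83 - 4\right)^{2} = \left(-87\right)^{2} = 7569$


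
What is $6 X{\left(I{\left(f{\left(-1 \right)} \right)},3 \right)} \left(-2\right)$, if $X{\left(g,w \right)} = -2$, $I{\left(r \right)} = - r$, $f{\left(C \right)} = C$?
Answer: $24$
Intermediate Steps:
$6 X{\left(I{\left(f{\left(-1 \right)} \right)},3 \right)} \left(-2\right) = 6 \left(-2\right) \left(-2\right) = \left(-12\right) \left(-2\right) = 24$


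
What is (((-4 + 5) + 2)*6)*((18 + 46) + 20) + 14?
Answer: 1526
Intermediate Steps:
(((-4 + 5) + 2)*6)*((18 + 46) + 20) + 14 = ((1 + 2)*6)*(64 + 20) + 14 = (3*6)*84 + 14 = 18*84 + 14 = 1512 + 14 = 1526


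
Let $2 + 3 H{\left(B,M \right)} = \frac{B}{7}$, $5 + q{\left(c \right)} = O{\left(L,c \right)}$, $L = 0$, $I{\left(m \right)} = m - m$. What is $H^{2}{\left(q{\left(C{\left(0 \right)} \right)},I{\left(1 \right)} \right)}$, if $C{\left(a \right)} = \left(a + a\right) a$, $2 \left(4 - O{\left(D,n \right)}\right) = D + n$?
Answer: $\frac{25}{49} \approx 0.5102$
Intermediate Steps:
$I{\left(m \right)} = 0$
$O{\left(D,n \right)} = 4 - \frac{D}{2} - \frac{n}{2}$ ($O{\left(D,n \right)} = 4 - \frac{D + n}{2} = 4 - \left(\frac{D}{2} + \frac{n}{2}\right) = 4 - \frac{D}{2} - \frac{n}{2}$)
$C{\left(a \right)} = 2 a^{2}$ ($C{\left(a \right)} = 2 a a = 2 a^{2}$)
$q{\left(c \right)} = -1 - \frac{c}{2}$ ($q{\left(c \right)} = -5 - \left(-4 + \frac{c}{2}\right) = -1 - \frac{c}{2}$)
$H{\left(B,M \right)} = - \frac{2}{3} + \frac{B}{21}$ ($H{\left(B,M \right)} = - \frac{2}{3} + \frac{B \frac{1}{7}}{3} = - \frac{2}{3} + \frac{\frac{1}{7} B}{3} = - \frac{2}{3} + \frac{B}{21}$)
$H^{2}{\left(q{\left(C{\left(0 \right)} \right)},I{\left(1 \right)} \right)} = \left(- \frac{2}{3} + \frac{-1 - \frac{2 \cdot 0^{2}}{2}}{21}\right)^{2} = \left(- \frac{2}{3} + \frac{-1 - \frac{2 \cdot 0}{2}}{21}\right)^{2} = \left(- \frac{2}{3} + \frac{-1 - 0}{21}\right)^{2} = \left(- \frac{2}{3} + \frac{-1 + 0}{21}\right)^{2} = \left(- \frac{2}{3} + \frac{1}{21} \left(-1\right)\right)^{2} = \left(- \frac{2}{3} - \frac{1}{21}\right)^{2} = \left(- \frac{5}{7}\right)^{2} = \frac{25}{49}$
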